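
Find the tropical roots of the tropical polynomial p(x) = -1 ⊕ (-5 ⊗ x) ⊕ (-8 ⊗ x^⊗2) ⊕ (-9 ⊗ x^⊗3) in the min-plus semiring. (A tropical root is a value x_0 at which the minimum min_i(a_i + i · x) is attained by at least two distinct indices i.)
Roots: {1, 3, 4}

Each tropical root is a break point of the lower envelope of the lines y = a_i + i · x (there are 4 lines, with slopes 0, 1, ..., 3). Only the lines that attain the minimum somewhere contribute to roots; other lines are dominated. Here the surviving (envelope) indices are i = 3, i = 2, i = 1, i = 0.
Intersections between consecutive envelope lines give the roots: for adjacent envelope indices i < j the intersection is x = (a_i − a_j) / (j − i). Reading off the sorted break points: {1, 3, 4}.
Verification: at each break x_0, at least two indices attain the minimum of min_i(a_i + i · x_0).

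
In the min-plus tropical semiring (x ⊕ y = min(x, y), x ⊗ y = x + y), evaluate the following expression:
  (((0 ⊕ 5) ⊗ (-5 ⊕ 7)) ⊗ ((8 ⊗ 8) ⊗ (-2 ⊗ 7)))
(((0 ⊕ 5) ⊗ (-5 ⊕ 7)) ⊗ ((8 ⊗ 8) ⊗ (-2 ⊗ 7))) = 16

Expand innermost to outermost. Recall ⊕ takes the minimum of its arguments and ⊗ takes their sum. Working out the expression (((0 ⊕ 5) ⊗ (-5 ⊕ 7)) ⊗ ((8 ⊗ 8) ⊗ (-2 ⊗ 7))) gives 16.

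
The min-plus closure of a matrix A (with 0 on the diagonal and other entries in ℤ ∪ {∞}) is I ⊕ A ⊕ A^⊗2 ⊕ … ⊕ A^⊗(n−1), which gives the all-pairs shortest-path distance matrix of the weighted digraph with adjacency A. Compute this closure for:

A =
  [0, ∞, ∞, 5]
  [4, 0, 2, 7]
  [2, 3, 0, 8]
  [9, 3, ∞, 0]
Closure =
  [0, 8, 10, 5]
  [4, 0, 2, 7]
  [2, 3, 0, 7]
  [7, 3, 5, 0]

This is the Floyd-Warshall all-pairs shortest-path computation. For each intermediate vertex k = 0, 1, …, 3, update dist[i][j] ← min(dist[i][j], dist[i][k] + dist[k][j]). The final matrix gives, for each (i, j), the minimum total weight of any directed path from i to j (possibly empty when i = j).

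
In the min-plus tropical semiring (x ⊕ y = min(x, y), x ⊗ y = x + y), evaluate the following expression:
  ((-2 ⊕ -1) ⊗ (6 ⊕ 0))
((-2 ⊕ -1) ⊗ (6 ⊕ 0)) = -2

Expand innermost to outermost. Recall ⊕ takes the minimum of its arguments and ⊗ takes their sum. Working out the expression ((-2 ⊕ -1) ⊗ (6 ⊕ 0)) gives -2.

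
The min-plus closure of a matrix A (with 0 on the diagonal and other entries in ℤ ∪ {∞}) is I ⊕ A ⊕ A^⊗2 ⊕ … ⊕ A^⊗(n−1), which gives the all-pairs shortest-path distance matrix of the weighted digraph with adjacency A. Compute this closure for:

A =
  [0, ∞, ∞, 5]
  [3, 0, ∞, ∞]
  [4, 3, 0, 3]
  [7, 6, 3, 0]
Closure =
  [0, 11, 8, 5]
  [3, 0, 11, 8]
  [4, 3, 0, 3]
  [7, 6, 3, 0]

This is the Floyd-Warshall all-pairs shortest-path computation. For each intermediate vertex k = 0, 1, …, 3, update dist[i][j] ← min(dist[i][j], dist[i][k] + dist[k][j]). The final matrix gives, for each (i, j), the minimum total weight of any directed path from i to j (possibly empty when i = j).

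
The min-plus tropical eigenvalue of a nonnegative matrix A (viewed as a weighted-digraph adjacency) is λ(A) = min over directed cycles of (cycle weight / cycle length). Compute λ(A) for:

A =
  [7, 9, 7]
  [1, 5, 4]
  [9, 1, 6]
λ(A) = 5/2

Enumerate directed cycles and compute their means (weight / length). Sample:
  cycle 0 → 0: weight = 7, length = 1, mean = 7/1 ≈ 7.000
  cycle 1 → 1: weight = 5, length = 1, mean = 5/1 ≈ 5.000
  cycle 2 → 2: weight = 6, length = 1, mean = 6/1 ≈ 6.000
  cycle 0 → 1 → 0: weight = 10, length = 2, mean = 10/2 ≈ 5.000
  cycle 0 → 2 → 0: weight = 16, length = 2, mean = 16/2 ≈ 8.000
  cycle 1 → 0 → 1: weight = 10, length = 2, mean = 10/2 ≈ 5.000
Minimum mean = 2.500, attained e.g. along the cycle 1 → 2 → 1 with weight 5 and length 2. So λ(A) = 5/2 = 5/2.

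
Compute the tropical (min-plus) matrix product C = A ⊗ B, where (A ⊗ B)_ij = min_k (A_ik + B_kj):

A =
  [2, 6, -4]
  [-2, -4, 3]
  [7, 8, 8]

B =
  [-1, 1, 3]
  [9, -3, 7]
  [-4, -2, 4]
A ⊗ B =
  [-8, -6, 0]
  [-3, -7, 1]
  [4, 5, 10]

Apply the min-plus product entry-by-entry:
  C[0][0] = min over k of (A[0][0] + B[0][0] = 2 + -1 = 1, A[0][1] + B[1][0] = 6 + 9 = 15, A[0][2] + B[2][0] = -4 + -4 = -8) = -8 (attained at k = 2)
  C[0][1] = min over k of (A[0][0] + B[0][1] = 2 + 1 = 3, A[0][1] + B[1][1] = 6 + -3 = 3, A[0][2] + B[2][1] = -4 + -2 = -6) = -6 (attained at k = 2)
  C[0][2] = min over k of (A[0][0] + B[0][2] = 2 + 3 = 5, A[0][1] + B[1][2] = 6 + 7 = 13, A[0][2] + B[2][2] = -4 + 4 = 0) = 0 (attained at k = 2)
  C[1][0] = min over k of (A[1][0] + B[0][0] = -2 + -1 = -3, A[1][1] + B[1][0] = -4 + 9 = 5, A[1][2] + B[2][0] = 3 + -4 = -1) = -3 (attained at k = 0)
  C[1][1] = min over k of (A[1][0] + B[0][1] = -2 + 1 = -1, A[1][1] + B[1][1] = -4 + -3 = -7, A[1][2] + B[2][1] = 3 + -2 = 1) = -7 (attained at k = 1)
  C[1][2] = min over k of (A[1][0] + B[0][2] = -2 + 3 = 1, A[1][1] + B[1][2] = -4 + 7 = 3, A[1][2] + B[2][2] = 3 + 4 = 7) = 1 (attained at k = 0)
  C[2][0] = min over k of (A[2][0] + B[0][0] = 7 + -1 = 6, A[2][1] + B[1][0] = 8 + 9 = 17, A[2][2] + B[2][0] = 8 + -4 = 4) = 4 (attained at k = 2)
  C[2][1] = min over k of (A[2][0] + B[0][1] = 7 + 1 = 8, A[2][1] + B[1][1] = 8 + -3 = 5, A[2][2] + B[2][1] = 8 + -2 = 6) = 5 (attained at k = 1)
  C[2][2] = min over k of (A[2][0] + B[0][2] = 7 + 3 = 10, A[2][1] + B[1][2] = 8 + 7 = 15, A[2][2] + B[2][2] = 8 + 4 = 12) = 10 (attained at k = 0)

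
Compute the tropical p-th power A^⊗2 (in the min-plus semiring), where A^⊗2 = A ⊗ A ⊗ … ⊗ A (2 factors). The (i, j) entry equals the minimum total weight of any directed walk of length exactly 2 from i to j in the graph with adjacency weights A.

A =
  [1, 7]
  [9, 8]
A^⊗2 =
  [2, 8]
  [10, 16]

Each entry (A^⊗2)_ij equals the minimum over all length-2 walks i = v_0 → v_1 → … → v_2 = j of Σ_t A[v_t][v_{t+1}]. For example, for (i, j) = (0, 1) we minimise over 2 possible intermediate vertex sequences; the minimum is 8, attained along the walk 0 → 0 → 1.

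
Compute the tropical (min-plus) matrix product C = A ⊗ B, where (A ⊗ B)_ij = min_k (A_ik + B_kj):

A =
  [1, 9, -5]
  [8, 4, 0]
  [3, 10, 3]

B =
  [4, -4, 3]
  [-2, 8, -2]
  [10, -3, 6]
A ⊗ B =
  [5, -8, 1]
  [2, -3, 2]
  [7, -1, 6]

Apply the min-plus product entry-by-entry:
  C[0][0] = min over k of (A[0][0] + B[0][0] = 1 + 4 = 5, A[0][1] + B[1][0] = 9 + -2 = 7, A[0][2] + B[2][0] = -5 + 10 = 5) = 5 (attained at k = 0)
  C[0][1] = min over k of (A[0][0] + B[0][1] = 1 + -4 = -3, A[0][1] + B[1][1] = 9 + 8 = 17, A[0][2] + B[2][1] = -5 + -3 = -8) = -8 (attained at k = 2)
  C[0][2] = min over k of (A[0][0] + B[0][2] = 1 + 3 = 4, A[0][1] + B[1][2] = 9 + -2 = 7, A[0][2] + B[2][2] = -5 + 6 = 1) = 1 (attained at k = 2)
  C[1][0] = min over k of (A[1][0] + B[0][0] = 8 + 4 = 12, A[1][1] + B[1][0] = 4 + -2 = 2, A[1][2] + B[2][0] = 0 + 10 = 10) = 2 (attained at k = 1)
  C[1][1] = min over k of (A[1][0] + B[0][1] = 8 + -4 = 4, A[1][1] + B[1][1] = 4 + 8 = 12, A[1][2] + B[2][1] = 0 + -3 = -3) = -3 (attained at k = 2)
  C[1][2] = min over k of (A[1][0] + B[0][2] = 8 + 3 = 11, A[1][1] + B[1][2] = 4 + -2 = 2, A[1][2] + B[2][2] = 0 + 6 = 6) = 2 (attained at k = 1)
  C[2][0] = min over k of (A[2][0] + B[0][0] = 3 + 4 = 7, A[2][1] + B[1][0] = 10 + -2 = 8, A[2][2] + B[2][0] = 3 + 10 = 13) = 7 (attained at k = 0)
  C[2][1] = min over k of (A[2][0] + B[0][1] = 3 + -4 = -1, A[2][1] + B[1][1] = 10 + 8 = 18, A[2][2] + B[2][1] = 3 + -3 = 0) = -1 (attained at k = 0)
  C[2][2] = min over k of (A[2][0] + B[0][2] = 3 + 3 = 6, A[2][1] + B[1][2] = 10 + -2 = 8, A[2][2] + B[2][2] = 3 + 6 = 9) = 6 (attained at k = 0)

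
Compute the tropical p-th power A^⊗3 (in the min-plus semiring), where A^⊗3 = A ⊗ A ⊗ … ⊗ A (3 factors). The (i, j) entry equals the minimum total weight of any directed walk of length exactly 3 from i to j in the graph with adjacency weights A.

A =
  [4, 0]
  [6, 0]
A^⊗3 =
  [6, 0]
  [6, 0]

Each entry (A^⊗3)_ij equals the minimum over all length-3 walks i = v_0 → v_1 → … → v_3 = j of Σ_t A[v_t][v_{t+1}]. For example, for (i, j) = (0, 1) we minimise over 4 possible intermediate vertex sequences; the minimum is 0, attained along the walk 0 → 1 → 1 → 1.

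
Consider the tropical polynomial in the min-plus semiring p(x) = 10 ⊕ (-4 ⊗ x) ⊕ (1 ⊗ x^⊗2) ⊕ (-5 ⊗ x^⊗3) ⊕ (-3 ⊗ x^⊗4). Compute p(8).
p(8) = 4

A tropical monomial a ⊗ x^⊗i evaluates to a + i · x. Evaluating each term at x = 8:
  Term 0 contributes 10 + 0 · 8 = 10
  Term 1 contributes -4 + 1 · 8 = 4
  Term 2 contributes 1 + 2 · 8 = 17
  Term 3 contributes -5 + 3 · 8 = 19
  Term 4 contributes -3 + 4 · 8 = 29
p(8) = ⊕ of these = min[10, 4, 17, 19, 29] = 4.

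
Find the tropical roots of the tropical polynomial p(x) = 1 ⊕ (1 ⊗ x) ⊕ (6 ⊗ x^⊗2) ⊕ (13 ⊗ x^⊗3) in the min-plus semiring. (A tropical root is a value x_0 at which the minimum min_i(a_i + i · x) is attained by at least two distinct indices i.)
Roots: {-7, -5, 0}

Each tropical root is a break point of the lower envelope of the lines y = a_i + i · x (there are 4 lines, with slopes 0, 1, ..., 3). Only the lines that attain the minimum somewhere contribute to roots; other lines are dominated. Here the surviving (envelope) indices are i = 3, i = 2, i = 1, i = 0.
Intersections between consecutive envelope lines give the roots: for adjacent envelope indices i < j the intersection is x = (a_i − a_j) / (j − i). Reading off the sorted break points: {-7, -5, 0}.
Verification: at each break x_0, at least two indices attain the minimum of min_i(a_i + i · x_0).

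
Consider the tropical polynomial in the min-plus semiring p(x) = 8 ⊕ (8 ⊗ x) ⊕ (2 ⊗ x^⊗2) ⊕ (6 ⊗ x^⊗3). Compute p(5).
p(5) = 8

A tropical monomial a ⊗ x^⊗i evaluates to a + i · x. Evaluating each term at x = 5:
  Term 0 contributes 8 + 0 · 5 = 8
  Term 1 contributes 8 + 1 · 5 = 13
  Term 2 contributes 2 + 2 · 5 = 12
  Term 3 contributes 6 + 3 · 5 = 21
p(5) = ⊕ of these = min[8, 13, 12, 21] = 8.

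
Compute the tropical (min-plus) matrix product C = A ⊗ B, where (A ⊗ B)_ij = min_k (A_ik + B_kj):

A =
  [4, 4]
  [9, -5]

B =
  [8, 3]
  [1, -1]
A ⊗ B =
  [5, 3]
  [-4, -6]

Apply the min-plus product entry-by-entry:
  C[0][0] = min over k of (A[0][0] + B[0][0] = 4 + 8 = 12, A[0][1] + B[1][0] = 4 + 1 = 5) = 5 (attained at k = 1)
  C[0][1] = min over k of (A[0][0] + B[0][1] = 4 + 3 = 7, A[0][1] + B[1][1] = 4 + -1 = 3) = 3 (attained at k = 1)
  C[1][0] = min over k of (A[1][0] + B[0][0] = 9 + 8 = 17, A[1][1] + B[1][0] = -5 + 1 = -4) = -4 (attained at k = 1)
  C[1][1] = min over k of (A[1][0] + B[0][1] = 9 + 3 = 12, A[1][1] + B[1][1] = -5 + -1 = -6) = -6 (attained at k = 1)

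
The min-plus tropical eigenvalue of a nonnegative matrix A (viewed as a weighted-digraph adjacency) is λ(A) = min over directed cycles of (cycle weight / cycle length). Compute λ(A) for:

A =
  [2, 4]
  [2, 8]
λ(A) = 2

Enumerate directed cycles and compute their means (weight / length). Sample:
  cycle 0 → 0: weight = 2, length = 1, mean = 2/1 ≈ 2.000
  cycle 1 → 1: weight = 8, length = 1, mean = 8/1 ≈ 8.000
  cycle 0 → 1 → 0: weight = 6, length = 2, mean = 6/2 ≈ 3.000
  cycle 1 → 0 → 1: weight = 6, length = 2, mean = 6/2 ≈ 3.000
Minimum mean = 2.000, attained e.g. along the cycle 0 → 0 with weight 2 and length 1. So λ(A) = 2/1 = 2.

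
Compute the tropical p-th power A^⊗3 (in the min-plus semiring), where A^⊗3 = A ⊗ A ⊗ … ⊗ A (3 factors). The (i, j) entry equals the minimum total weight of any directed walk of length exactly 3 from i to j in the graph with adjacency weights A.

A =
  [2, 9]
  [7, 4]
A^⊗3 =
  [6, 13]
  [11, 12]

Each entry (A^⊗3)_ij equals the minimum over all length-3 walks i = v_0 → v_1 → … → v_3 = j of Σ_t A[v_t][v_{t+1}]. For example, for (i, j) = (0, 1) we minimise over 4 possible intermediate vertex sequences; the minimum is 13, attained along the walk 0 → 0 → 0 → 1.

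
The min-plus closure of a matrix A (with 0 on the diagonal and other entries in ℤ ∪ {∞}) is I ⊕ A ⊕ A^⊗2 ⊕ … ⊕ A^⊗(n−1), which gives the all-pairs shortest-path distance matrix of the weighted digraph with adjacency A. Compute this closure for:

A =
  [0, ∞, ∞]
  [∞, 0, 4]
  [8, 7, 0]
Closure =
  [0, ∞, ∞]
  [12, 0, 4]
  [8, 7, 0]

This is the Floyd-Warshall all-pairs shortest-path computation. For each intermediate vertex k = 0, 1, …, 2, update dist[i][j] ← min(dist[i][j], dist[i][k] + dist[k][j]). The final matrix gives, for each (i, j), the minimum total weight of any directed path from i to j (possibly empty when i = j).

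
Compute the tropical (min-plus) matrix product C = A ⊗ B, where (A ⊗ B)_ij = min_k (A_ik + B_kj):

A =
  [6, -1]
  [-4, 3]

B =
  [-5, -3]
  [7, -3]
A ⊗ B =
  [1, -4]
  [-9, -7]

Apply the min-plus product entry-by-entry:
  C[0][0] = min over k of (A[0][0] + B[0][0] = 6 + -5 = 1, A[0][1] + B[1][0] = -1 + 7 = 6) = 1 (attained at k = 0)
  C[0][1] = min over k of (A[0][0] + B[0][1] = 6 + -3 = 3, A[0][1] + B[1][1] = -1 + -3 = -4) = -4 (attained at k = 1)
  C[1][0] = min over k of (A[1][0] + B[0][0] = -4 + -5 = -9, A[1][1] + B[1][0] = 3 + 7 = 10) = -9 (attained at k = 0)
  C[1][1] = min over k of (A[1][0] + B[0][1] = -4 + -3 = -7, A[1][1] + B[1][1] = 3 + -3 = 0) = -7 (attained at k = 0)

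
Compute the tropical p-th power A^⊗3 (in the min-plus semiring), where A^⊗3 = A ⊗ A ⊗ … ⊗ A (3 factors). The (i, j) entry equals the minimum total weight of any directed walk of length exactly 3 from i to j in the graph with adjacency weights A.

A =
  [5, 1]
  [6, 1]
A^⊗3 =
  [8, 3]
  [8, 3]

Each entry (A^⊗3)_ij equals the minimum over all length-3 walks i = v_0 → v_1 → … → v_3 = j of Σ_t A[v_t][v_{t+1}]. For example, for (i, j) = (0, 1) we minimise over 4 possible intermediate vertex sequences; the minimum is 3, attained along the walk 0 → 1 → 1 → 1.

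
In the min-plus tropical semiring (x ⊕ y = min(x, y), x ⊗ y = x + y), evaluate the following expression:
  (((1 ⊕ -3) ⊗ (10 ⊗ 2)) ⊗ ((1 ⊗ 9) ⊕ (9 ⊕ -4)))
(((1 ⊕ -3) ⊗ (10 ⊗ 2)) ⊗ ((1 ⊗ 9) ⊕ (9 ⊕ -4))) = 5

Expand innermost to outermost. Recall ⊕ takes the minimum of its arguments and ⊗ takes their sum. Working out the expression (((1 ⊕ -3) ⊗ (10 ⊗ 2)) ⊗ ((1 ⊗ 9) ⊕ (9 ⊕ -4))) gives 5.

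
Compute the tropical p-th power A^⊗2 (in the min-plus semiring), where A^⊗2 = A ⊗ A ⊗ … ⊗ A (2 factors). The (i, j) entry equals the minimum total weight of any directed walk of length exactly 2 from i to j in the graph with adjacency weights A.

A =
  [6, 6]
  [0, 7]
A^⊗2 =
  [6, 12]
  [6, 6]

Each entry (A^⊗2)_ij equals the minimum over all length-2 walks i = v_0 → v_1 → … → v_2 = j of Σ_t A[v_t][v_{t+1}]. For example, for (i, j) = (0, 1) we minimise over 2 possible intermediate vertex sequences; the minimum is 12, attained along the walk 0 → 0 → 1.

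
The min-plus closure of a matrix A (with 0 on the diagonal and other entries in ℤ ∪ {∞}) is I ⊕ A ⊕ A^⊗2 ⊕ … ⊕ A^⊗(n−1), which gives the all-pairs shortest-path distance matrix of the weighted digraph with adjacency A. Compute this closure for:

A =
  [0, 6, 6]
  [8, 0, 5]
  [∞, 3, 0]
Closure =
  [0, 6, 6]
  [8, 0, 5]
  [11, 3, 0]

This is the Floyd-Warshall all-pairs shortest-path computation. For each intermediate vertex k = 0, 1, …, 2, update dist[i][j] ← min(dist[i][j], dist[i][k] + dist[k][j]). The final matrix gives, for each (i, j), the minimum total weight of any directed path from i to j (possibly empty when i = j).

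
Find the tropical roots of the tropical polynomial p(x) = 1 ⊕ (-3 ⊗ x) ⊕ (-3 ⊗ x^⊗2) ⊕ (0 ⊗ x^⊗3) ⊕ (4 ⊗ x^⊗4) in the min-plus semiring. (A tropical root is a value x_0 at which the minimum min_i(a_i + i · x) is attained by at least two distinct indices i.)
Roots: {-4, -3, 0, 4}

Each tropical root is a break point of the lower envelope of the lines y = a_i + i · x (there are 5 lines, with slopes 0, 1, ..., 4). Only the lines that attain the minimum somewhere contribute to roots; other lines are dominated. Here the surviving (envelope) indices are i = 4, i = 3, i = 2, i = 1, i = 0.
Intersections between consecutive envelope lines give the roots: for adjacent envelope indices i < j the intersection is x = (a_i − a_j) / (j − i). Reading off the sorted break points: {-4, -3, 0, 4}.
Verification: at each break x_0, at least two indices attain the minimum of min_i(a_i + i · x_0).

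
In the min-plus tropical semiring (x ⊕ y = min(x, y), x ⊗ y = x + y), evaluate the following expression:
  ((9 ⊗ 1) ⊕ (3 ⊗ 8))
((9 ⊗ 1) ⊕ (3 ⊗ 8)) = 10

Expand innermost to outermost. Recall ⊕ takes the minimum of its arguments and ⊗ takes their sum. Working out the expression ((9 ⊗ 1) ⊕ (3 ⊗ 8)) gives 10.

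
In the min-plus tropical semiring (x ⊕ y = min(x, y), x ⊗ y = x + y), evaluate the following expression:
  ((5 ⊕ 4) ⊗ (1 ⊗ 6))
((5 ⊕ 4) ⊗ (1 ⊗ 6)) = 11

Expand innermost to outermost. Recall ⊕ takes the minimum of its arguments and ⊗ takes their sum. Working out the expression ((5 ⊕ 4) ⊗ (1 ⊗ 6)) gives 11.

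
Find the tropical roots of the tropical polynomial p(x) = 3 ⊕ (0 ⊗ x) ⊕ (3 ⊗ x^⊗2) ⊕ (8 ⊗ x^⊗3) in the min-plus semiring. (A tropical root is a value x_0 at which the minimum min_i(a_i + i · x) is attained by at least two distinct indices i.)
Roots: {-5, -3, 3}

Each tropical root is a break point of the lower envelope of the lines y = a_i + i · x (there are 4 lines, with slopes 0, 1, ..., 3). Only the lines that attain the minimum somewhere contribute to roots; other lines are dominated. Here the surviving (envelope) indices are i = 3, i = 2, i = 1, i = 0.
Intersections between consecutive envelope lines give the roots: for adjacent envelope indices i < j the intersection is x = (a_i − a_j) / (j − i). Reading off the sorted break points: {-5, -3, 3}.
Verification: at each break x_0, at least two indices attain the minimum of min_i(a_i + i · x_0).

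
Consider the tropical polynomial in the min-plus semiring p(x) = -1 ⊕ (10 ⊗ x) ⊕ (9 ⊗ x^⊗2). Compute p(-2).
p(-2) = -1

A tropical monomial a ⊗ x^⊗i evaluates to a + i · x. Evaluating each term at x = -2:
  Term 0 contributes -1 + 0 · -2 = -1
  Term 1 contributes 10 + 1 · -2 = 8
  Term 2 contributes 9 + 2 · -2 = 5
p(-2) = ⊕ of these = min[-1, 8, 5] = -1.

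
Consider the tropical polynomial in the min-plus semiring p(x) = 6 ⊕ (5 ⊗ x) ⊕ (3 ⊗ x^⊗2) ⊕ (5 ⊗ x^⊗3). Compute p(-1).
p(-1) = 1

A tropical monomial a ⊗ x^⊗i evaluates to a + i · x. Evaluating each term at x = -1:
  Term 0 contributes 6 + 0 · -1 = 6
  Term 1 contributes 5 + 1 · -1 = 4
  Term 2 contributes 3 + 2 · -1 = 1
  Term 3 contributes 5 + 3 · -1 = 2
p(-1) = ⊕ of these = min[6, 4, 1, 2] = 1.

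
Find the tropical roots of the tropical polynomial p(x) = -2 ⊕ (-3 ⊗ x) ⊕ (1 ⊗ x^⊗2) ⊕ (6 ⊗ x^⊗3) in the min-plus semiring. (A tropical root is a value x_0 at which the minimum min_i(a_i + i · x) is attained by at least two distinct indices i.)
Roots: {-5, -4, 1}

Each tropical root is a break point of the lower envelope of the lines y = a_i + i · x (there are 4 lines, with slopes 0, 1, ..., 3). Only the lines that attain the minimum somewhere contribute to roots; other lines are dominated. Here the surviving (envelope) indices are i = 3, i = 2, i = 1, i = 0.
Intersections between consecutive envelope lines give the roots: for adjacent envelope indices i < j the intersection is x = (a_i − a_j) / (j − i). Reading off the sorted break points: {-5, -4, 1}.
Verification: at each break x_0, at least two indices attain the minimum of min_i(a_i + i · x_0).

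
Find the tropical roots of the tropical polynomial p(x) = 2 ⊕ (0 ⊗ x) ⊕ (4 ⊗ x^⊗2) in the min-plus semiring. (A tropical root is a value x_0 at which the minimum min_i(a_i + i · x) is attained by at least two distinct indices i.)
Roots: {-4, 2}

Each tropical root is a break point of the lower envelope of the lines y = a_i + i · x (there are 3 lines, with slopes 0, 1, ..., 2). Only the lines that attain the minimum somewhere contribute to roots; other lines are dominated. Here the surviving (envelope) indices are i = 2, i = 1, i = 0.
Intersections between consecutive envelope lines give the roots: for adjacent envelope indices i < j the intersection is x = (a_i − a_j) / (j − i). Reading off the sorted break points: {-4, 2}.
Verification: at each break x_0, at least two indices attain the minimum of min_i(a_i + i · x_0).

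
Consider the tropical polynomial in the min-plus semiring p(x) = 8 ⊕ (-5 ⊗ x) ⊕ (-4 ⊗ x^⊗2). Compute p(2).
p(2) = -3

A tropical monomial a ⊗ x^⊗i evaluates to a + i · x. Evaluating each term at x = 2:
  Term 0 contributes 8 + 0 · 2 = 8
  Term 1 contributes -5 + 1 · 2 = -3
  Term 2 contributes -4 + 2 · 2 = 0
p(2) = ⊕ of these = min[8, -3, 0] = -3.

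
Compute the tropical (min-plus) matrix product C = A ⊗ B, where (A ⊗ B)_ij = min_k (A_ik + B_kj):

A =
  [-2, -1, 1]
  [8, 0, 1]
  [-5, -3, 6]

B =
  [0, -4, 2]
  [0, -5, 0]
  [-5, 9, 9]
A ⊗ B =
  [-4, -6, -1]
  [-4, -5, 0]
  [-5, -9, -3]

Apply the min-plus product entry-by-entry:
  C[0][0] = min over k of (A[0][0] + B[0][0] = -2 + 0 = -2, A[0][1] + B[1][0] = -1 + 0 = -1, A[0][2] + B[2][0] = 1 + -5 = -4) = -4 (attained at k = 2)
  C[0][1] = min over k of (A[0][0] + B[0][1] = -2 + -4 = -6, A[0][1] + B[1][1] = -1 + -5 = -6, A[0][2] + B[2][1] = 1 + 9 = 10) = -6 (attained at k = 0)
  C[0][2] = min over k of (A[0][0] + B[0][2] = -2 + 2 = 0, A[0][1] + B[1][2] = -1 + 0 = -1, A[0][2] + B[2][2] = 1 + 9 = 10) = -1 (attained at k = 1)
  C[1][0] = min over k of (A[1][0] + B[0][0] = 8 + 0 = 8, A[1][1] + B[1][0] = 0 + 0 = 0, A[1][2] + B[2][0] = 1 + -5 = -4) = -4 (attained at k = 2)
  C[1][1] = min over k of (A[1][0] + B[0][1] = 8 + -4 = 4, A[1][1] + B[1][1] = 0 + -5 = -5, A[1][2] + B[2][1] = 1 + 9 = 10) = -5 (attained at k = 1)
  C[1][2] = min over k of (A[1][0] + B[0][2] = 8 + 2 = 10, A[1][1] + B[1][2] = 0 + 0 = 0, A[1][2] + B[2][2] = 1 + 9 = 10) = 0 (attained at k = 1)
  C[2][0] = min over k of (A[2][0] + B[0][0] = -5 + 0 = -5, A[2][1] + B[1][0] = -3 + 0 = -3, A[2][2] + B[2][0] = 6 + -5 = 1) = -5 (attained at k = 0)
  C[2][1] = min over k of (A[2][0] + B[0][1] = -5 + -4 = -9, A[2][1] + B[1][1] = -3 + -5 = -8, A[2][2] + B[2][1] = 6 + 9 = 15) = -9 (attained at k = 0)
  C[2][2] = min over k of (A[2][0] + B[0][2] = -5 + 2 = -3, A[2][1] + B[1][2] = -3 + 0 = -3, A[2][2] + B[2][2] = 6 + 9 = 15) = -3 (attained at k = 0)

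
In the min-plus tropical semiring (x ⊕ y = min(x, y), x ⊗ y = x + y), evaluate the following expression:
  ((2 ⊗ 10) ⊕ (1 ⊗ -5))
((2 ⊗ 10) ⊕ (1 ⊗ -5)) = -4

Expand innermost to outermost. Recall ⊕ takes the minimum of its arguments and ⊗ takes their sum. Working out the expression ((2 ⊗ 10) ⊕ (1 ⊗ -5)) gives -4.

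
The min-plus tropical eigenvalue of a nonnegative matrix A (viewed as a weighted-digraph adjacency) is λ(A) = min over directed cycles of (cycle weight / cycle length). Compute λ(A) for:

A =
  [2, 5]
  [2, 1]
λ(A) = 1

Enumerate directed cycles and compute their means (weight / length). Sample:
  cycle 0 → 0: weight = 2, length = 1, mean = 2/1 ≈ 2.000
  cycle 1 → 1: weight = 1, length = 1, mean = 1/1 ≈ 1.000
  cycle 0 → 1 → 0: weight = 7, length = 2, mean = 7/2 ≈ 3.500
  cycle 1 → 0 → 1: weight = 7, length = 2, mean = 7/2 ≈ 3.500
Minimum mean = 1.000, attained e.g. along the cycle 1 → 1 with weight 1 and length 1. So λ(A) = 1/1 = 1.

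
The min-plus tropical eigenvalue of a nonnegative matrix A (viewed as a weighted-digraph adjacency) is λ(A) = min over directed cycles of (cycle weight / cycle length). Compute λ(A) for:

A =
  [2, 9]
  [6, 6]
λ(A) = 2

Enumerate directed cycles and compute their means (weight / length). Sample:
  cycle 0 → 0: weight = 2, length = 1, mean = 2/1 ≈ 2.000
  cycle 1 → 1: weight = 6, length = 1, mean = 6/1 ≈ 6.000
  cycle 0 → 1 → 0: weight = 15, length = 2, mean = 15/2 ≈ 7.500
  cycle 1 → 0 → 1: weight = 15, length = 2, mean = 15/2 ≈ 7.500
Minimum mean = 2.000, attained e.g. along the cycle 0 → 0 with weight 2 and length 1. So λ(A) = 2/1 = 2.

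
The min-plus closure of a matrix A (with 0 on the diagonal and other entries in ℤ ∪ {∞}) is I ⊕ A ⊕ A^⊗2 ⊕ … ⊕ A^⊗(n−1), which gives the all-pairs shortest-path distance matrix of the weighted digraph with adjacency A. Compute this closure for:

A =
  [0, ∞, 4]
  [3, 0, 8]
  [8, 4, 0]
Closure =
  [0, 8, 4]
  [3, 0, 7]
  [7, 4, 0]

This is the Floyd-Warshall all-pairs shortest-path computation. For each intermediate vertex k = 0, 1, …, 2, update dist[i][j] ← min(dist[i][j], dist[i][k] + dist[k][j]). The final matrix gives, for each (i, j), the minimum total weight of any directed path from i to j (possibly empty when i = j).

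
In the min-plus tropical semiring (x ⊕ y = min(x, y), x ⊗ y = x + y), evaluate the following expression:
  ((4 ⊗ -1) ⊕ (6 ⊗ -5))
((4 ⊗ -1) ⊕ (6 ⊗ -5)) = 1

Expand innermost to outermost. Recall ⊕ takes the minimum of its arguments and ⊗ takes their sum. Working out the expression ((4 ⊗ -1) ⊕ (6 ⊗ -5)) gives 1.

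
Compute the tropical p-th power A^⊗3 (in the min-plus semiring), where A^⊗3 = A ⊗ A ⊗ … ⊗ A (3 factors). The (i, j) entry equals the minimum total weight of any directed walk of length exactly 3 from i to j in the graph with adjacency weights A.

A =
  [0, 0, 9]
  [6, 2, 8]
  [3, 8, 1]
A^⊗3 =
  [0, 0, 8]
  [6, 6, 10]
  [3, 3, 3]

Each entry (A^⊗3)_ij equals the minimum over all length-3 walks i = v_0 → v_1 → … → v_3 = j of Σ_t A[v_t][v_{t+1}]. For example, for (i, j) = (0, 2) we minimise over 9 possible intermediate vertex sequences; the minimum is 8, attained along the walk 0 → 0 → 1 → 2.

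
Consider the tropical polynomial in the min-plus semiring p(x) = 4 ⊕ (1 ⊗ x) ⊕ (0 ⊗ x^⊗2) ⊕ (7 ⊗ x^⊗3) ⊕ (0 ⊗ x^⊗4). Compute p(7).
p(7) = 4

A tropical monomial a ⊗ x^⊗i evaluates to a + i · x. Evaluating each term at x = 7:
  Term 0 contributes 4 + 0 · 7 = 4
  Term 1 contributes 1 + 1 · 7 = 8
  Term 2 contributes 0 + 2 · 7 = 14
  Term 3 contributes 7 + 3 · 7 = 28
  Term 4 contributes 0 + 4 · 7 = 28
p(7) = ⊕ of these = min[4, 8, 14, 28, 28] = 4.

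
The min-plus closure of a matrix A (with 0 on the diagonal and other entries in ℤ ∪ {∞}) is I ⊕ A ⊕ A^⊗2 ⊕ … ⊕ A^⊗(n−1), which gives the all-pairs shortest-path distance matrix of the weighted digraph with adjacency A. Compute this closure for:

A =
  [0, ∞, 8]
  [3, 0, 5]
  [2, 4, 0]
Closure =
  [0, 12, 8]
  [3, 0, 5]
  [2, 4, 0]

This is the Floyd-Warshall all-pairs shortest-path computation. For each intermediate vertex k = 0, 1, …, 2, update dist[i][j] ← min(dist[i][j], dist[i][k] + dist[k][j]). The final matrix gives, for each (i, j), the minimum total weight of any directed path from i to j (possibly empty when i = j).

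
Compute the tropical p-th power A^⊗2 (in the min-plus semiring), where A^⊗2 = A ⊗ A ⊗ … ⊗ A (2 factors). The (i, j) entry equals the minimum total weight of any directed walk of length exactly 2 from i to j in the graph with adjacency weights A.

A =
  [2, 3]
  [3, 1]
A^⊗2 =
  [4, 4]
  [4, 2]

Each entry (A^⊗2)_ij equals the minimum over all length-2 walks i = v_0 → v_1 → … → v_2 = j of Σ_t A[v_t][v_{t+1}]. For example, for (i, j) = (0, 1) we minimise over 2 possible intermediate vertex sequences; the minimum is 4, attained along the walk 0 → 1 → 1.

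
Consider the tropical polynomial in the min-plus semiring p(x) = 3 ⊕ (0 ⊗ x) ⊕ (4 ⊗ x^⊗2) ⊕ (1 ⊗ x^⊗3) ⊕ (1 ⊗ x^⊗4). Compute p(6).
p(6) = 3

A tropical monomial a ⊗ x^⊗i evaluates to a + i · x. Evaluating each term at x = 6:
  Term 0 contributes 3 + 0 · 6 = 3
  Term 1 contributes 0 + 1 · 6 = 6
  Term 2 contributes 4 + 2 · 6 = 16
  Term 3 contributes 1 + 3 · 6 = 19
  Term 4 contributes 1 + 4 · 6 = 25
p(6) = ⊕ of these = min[3, 6, 16, 19, 25] = 3.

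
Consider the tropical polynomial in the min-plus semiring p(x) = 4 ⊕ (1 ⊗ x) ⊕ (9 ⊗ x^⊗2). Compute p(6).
p(6) = 4

A tropical monomial a ⊗ x^⊗i evaluates to a + i · x. Evaluating each term at x = 6:
  Term 0 contributes 4 + 0 · 6 = 4
  Term 1 contributes 1 + 1 · 6 = 7
  Term 2 contributes 9 + 2 · 6 = 21
p(6) = ⊕ of these = min[4, 7, 21] = 4.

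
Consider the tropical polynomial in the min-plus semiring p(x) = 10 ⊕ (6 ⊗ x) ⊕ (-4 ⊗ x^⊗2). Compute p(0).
p(0) = -4

A tropical monomial a ⊗ x^⊗i evaluates to a + i · x. Evaluating each term at x = 0:
  Term 0 contributes 10 + 0 · 0 = 10
  Term 1 contributes 6 + 1 · 0 = 6
  Term 2 contributes -4 + 2 · 0 = -4
p(0) = ⊕ of these = min[10, 6, -4] = -4.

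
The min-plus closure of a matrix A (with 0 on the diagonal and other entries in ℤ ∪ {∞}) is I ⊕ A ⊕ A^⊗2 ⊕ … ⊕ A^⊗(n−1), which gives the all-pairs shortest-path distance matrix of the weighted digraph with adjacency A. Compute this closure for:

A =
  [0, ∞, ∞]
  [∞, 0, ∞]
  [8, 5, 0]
Closure =
  [0, ∞, ∞]
  [∞, 0, ∞]
  [8, 5, 0]

This is the Floyd-Warshall all-pairs shortest-path computation. For each intermediate vertex k = 0, 1, …, 2, update dist[i][j] ← min(dist[i][j], dist[i][k] + dist[k][j]). The final matrix gives, for each (i, j), the minimum total weight of any directed path from i to j (possibly empty when i = j).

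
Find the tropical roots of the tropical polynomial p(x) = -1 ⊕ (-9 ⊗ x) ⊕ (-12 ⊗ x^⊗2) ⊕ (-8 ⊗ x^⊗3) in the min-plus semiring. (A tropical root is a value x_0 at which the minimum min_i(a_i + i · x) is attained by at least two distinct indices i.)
Roots: {-4, 3, 8}

Each tropical root is a break point of the lower envelope of the lines y = a_i + i · x (there are 4 lines, with slopes 0, 1, ..., 3). Only the lines that attain the minimum somewhere contribute to roots; other lines are dominated. Here the surviving (envelope) indices are i = 3, i = 2, i = 1, i = 0.
Intersections between consecutive envelope lines give the roots: for adjacent envelope indices i < j the intersection is x = (a_i − a_j) / (j − i). Reading off the sorted break points: {-4, 3, 8}.
Verification: at each break x_0, at least two indices attain the minimum of min_i(a_i + i · x_0).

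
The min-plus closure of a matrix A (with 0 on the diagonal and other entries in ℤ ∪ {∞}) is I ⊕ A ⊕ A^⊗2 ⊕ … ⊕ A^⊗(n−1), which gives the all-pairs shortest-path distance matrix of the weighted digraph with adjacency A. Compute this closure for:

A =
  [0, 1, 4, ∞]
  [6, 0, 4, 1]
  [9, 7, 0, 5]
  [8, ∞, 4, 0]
Closure =
  [0, 1, 4, 2]
  [6, 0, 4, 1]
  [9, 7, 0, 5]
  [8, 9, 4, 0]

This is the Floyd-Warshall all-pairs shortest-path computation. For each intermediate vertex k = 0, 1, …, 3, update dist[i][j] ← min(dist[i][j], dist[i][k] + dist[k][j]). The final matrix gives, for each (i, j), the minimum total weight of any directed path from i to j (possibly empty when i = j).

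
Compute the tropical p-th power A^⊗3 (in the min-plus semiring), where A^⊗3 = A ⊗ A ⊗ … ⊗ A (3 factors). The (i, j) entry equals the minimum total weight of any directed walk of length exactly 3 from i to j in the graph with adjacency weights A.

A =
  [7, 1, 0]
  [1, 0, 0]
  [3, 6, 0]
A^⊗3 =
  [2, 1, 0]
  [1, 0, 0]
  [3, 4, 0]

Each entry (A^⊗3)_ij equals the minimum over all length-3 walks i = v_0 → v_1 → … → v_3 = j of Σ_t A[v_t][v_{t+1}]. For example, for (i, j) = (0, 2) we minimise over 9 possible intermediate vertex sequences; the minimum is 0, attained along the walk 0 → 2 → 2 → 2.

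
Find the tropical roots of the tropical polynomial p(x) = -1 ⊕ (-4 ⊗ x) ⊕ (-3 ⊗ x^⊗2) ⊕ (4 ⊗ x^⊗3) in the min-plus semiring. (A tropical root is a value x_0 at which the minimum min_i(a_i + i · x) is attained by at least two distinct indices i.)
Roots: {-7, -1, 3}

Each tropical root is a break point of the lower envelope of the lines y = a_i + i · x (there are 4 lines, with slopes 0, 1, ..., 3). Only the lines that attain the minimum somewhere contribute to roots; other lines are dominated. Here the surviving (envelope) indices are i = 3, i = 2, i = 1, i = 0.
Intersections between consecutive envelope lines give the roots: for adjacent envelope indices i < j the intersection is x = (a_i − a_j) / (j − i). Reading off the sorted break points: {-7, -1, 3}.
Verification: at each break x_0, at least two indices attain the minimum of min_i(a_i + i · x_0).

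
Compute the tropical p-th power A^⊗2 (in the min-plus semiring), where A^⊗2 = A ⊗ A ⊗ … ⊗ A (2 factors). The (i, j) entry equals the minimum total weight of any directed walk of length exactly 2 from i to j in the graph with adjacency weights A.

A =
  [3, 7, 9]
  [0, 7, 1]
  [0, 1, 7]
A^⊗2 =
  [6, 10, 8]
  [1, 2, 8]
  [1, 7, 2]

Each entry (A^⊗2)_ij equals the minimum over all length-2 walks i = v_0 → v_1 → … → v_2 = j of Σ_t A[v_t][v_{t+1}]. For example, for (i, j) = (0, 2) we minimise over 3 possible intermediate vertex sequences; the minimum is 8, attained along the walk 0 → 1 → 2.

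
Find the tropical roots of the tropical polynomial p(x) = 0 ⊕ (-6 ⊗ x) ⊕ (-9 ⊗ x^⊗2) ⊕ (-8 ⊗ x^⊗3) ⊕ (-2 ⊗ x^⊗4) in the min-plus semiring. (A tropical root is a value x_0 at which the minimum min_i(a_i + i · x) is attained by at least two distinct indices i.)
Roots: {-6, -1, 3, 6}

Each tropical root is a break point of the lower envelope of the lines y = a_i + i · x (there are 5 lines, with slopes 0, 1, ..., 4). Only the lines that attain the minimum somewhere contribute to roots; other lines are dominated. Here the surviving (envelope) indices are i = 4, i = 3, i = 2, i = 1, i = 0.
Intersections between consecutive envelope lines give the roots: for adjacent envelope indices i < j the intersection is x = (a_i − a_j) / (j − i). Reading off the sorted break points: {-6, -1, 3, 6}.
Verification: at each break x_0, at least two indices attain the minimum of min_i(a_i + i · x_0).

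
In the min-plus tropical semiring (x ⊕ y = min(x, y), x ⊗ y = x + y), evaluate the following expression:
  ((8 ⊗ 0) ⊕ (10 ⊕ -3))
((8 ⊗ 0) ⊕ (10 ⊕ -3)) = -3

Expand innermost to outermost. Recall ⊕ takes the minimum of its arguments and ⊗ takes their sum. Working out the expression ((8 ⊗ 0) ⊕ (10 ⊕ -3)) gives -3.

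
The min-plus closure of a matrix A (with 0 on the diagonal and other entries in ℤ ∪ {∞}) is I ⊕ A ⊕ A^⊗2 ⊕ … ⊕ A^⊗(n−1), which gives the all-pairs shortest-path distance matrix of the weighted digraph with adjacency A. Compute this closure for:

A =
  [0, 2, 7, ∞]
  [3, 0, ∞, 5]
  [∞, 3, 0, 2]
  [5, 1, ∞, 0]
Closure =
  [0, 2, 7, 7]
  [3, 0, 10, 5]
  [6, 3, 0, 2]
  [4, 1, 11, 0]

This is the Floyd-Warshall all-pairs shortest-path computation. For each intermediate vertex k = 0, 1, …, 3, update dist[i][j] ← min(dist[i][j], dist[i][k] + dist[k][j]). The final matrix gives, for each (i, j), the minimum total weight of any directed path from i to j (possibly empty when i = j).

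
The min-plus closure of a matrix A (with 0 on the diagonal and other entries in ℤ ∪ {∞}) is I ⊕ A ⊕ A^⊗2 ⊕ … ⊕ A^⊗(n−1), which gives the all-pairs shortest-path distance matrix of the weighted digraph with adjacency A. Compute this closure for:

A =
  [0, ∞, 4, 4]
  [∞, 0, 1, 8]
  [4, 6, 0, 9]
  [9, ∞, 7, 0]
Closure =
  [0, 10, 4, 4]
  [5, 0, 1, 8]
  [4, 6, 0, 8]
  [9, 13, 7, 0]

This is the Floyd-Warshall all-pairs shortest-path computation. For each intermediate vertex k = 0, 1, …, 3, update dist[i][j] ← min(dist[i][j], dist[i][k] + dist[k][j]). The final matrix gives, for each (i, j), the minimum total weight of any directed path from i to j (possibly empty when i = j).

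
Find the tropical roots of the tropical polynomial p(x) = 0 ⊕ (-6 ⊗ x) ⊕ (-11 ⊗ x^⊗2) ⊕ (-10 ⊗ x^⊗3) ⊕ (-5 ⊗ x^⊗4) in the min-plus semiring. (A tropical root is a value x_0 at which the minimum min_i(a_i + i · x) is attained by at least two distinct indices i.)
Roots: {-5, -1, 5, 6}

Each tropical root is a break point of the lower envelope of the lines y = a_i + i · x (there are 5 lines, with slopes 0, 1, ..., 4). Only the lines that attain the minimum somewhere contribute to roots; other lines are dominated. Here the surviving (envelope) indices are i = 4, i = 3, i = 2, i = 1, i = 0.
Intersections between consecutive envelope lines give the roots: for adjacent envelope indices i < j the intersection is x = (a_i − a_j) / (j − i). Reading off the sorted break points: {-5, -1, 5, 6}.
Verification: at each break x_0, at least two indices attain the minimum of min_i(a_i + i · x_0).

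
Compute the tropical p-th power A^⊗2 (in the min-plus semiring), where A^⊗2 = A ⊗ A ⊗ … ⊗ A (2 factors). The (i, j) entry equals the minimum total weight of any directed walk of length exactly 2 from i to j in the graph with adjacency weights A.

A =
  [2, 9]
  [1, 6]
A^⊗2 =
  [4, 11]
  [3, 10]

Each entry (A^⊗2)_ij equals the minimum over all length-2 walks i = v_0 → v_1 → … → v_2 = j of Σ_t A[v_t][v_{t+1}]. For example, for (i, j) = (0, 1) we minimise over 2 possible intermediate vertex sequences; the minimum is 11, attained along the walk 0 → 0 → 1.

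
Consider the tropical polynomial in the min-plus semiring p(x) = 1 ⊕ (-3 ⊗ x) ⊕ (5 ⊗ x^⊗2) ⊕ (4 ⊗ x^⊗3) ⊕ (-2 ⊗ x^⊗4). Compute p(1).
p(1) = -2

A tropical monomial a ⊗ x^⊗i evaluates to a + i · x. Evaluating each term at x = 1:
  Term 0 contributes 1 + 0 · 1 = 1
  Term 1 contributes -3 + 1 · 1 = -2
  Term 2 contributes 5 + 2 · 1 = 7
  Term 3 contributes 4 + 3 · 1 = 7
  Term 4 contributes -2 + 4 · 1 = 2
p(1) = ⊕ of these = min[1, -2, 7, 7, 2] = -2.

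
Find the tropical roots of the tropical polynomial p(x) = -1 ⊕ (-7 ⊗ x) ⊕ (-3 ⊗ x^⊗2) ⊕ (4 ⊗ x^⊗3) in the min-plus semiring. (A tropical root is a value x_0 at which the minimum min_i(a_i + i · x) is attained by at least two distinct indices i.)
Roots: {-7, -4, 6}

Each tropical root is a break point of the lower envelope of the lines y = a_i + i · x (there are 4 lines, with slopes 0, 1, ..., 3). Only the lines that attain the minimum somewhere contribute to roots; other lines are dominated. Here the surviving (envelope) indices are i = 3, i = 2, i = 1, i = 0.
Intersections between consecutive envelope lines give the roots: for adjacent envelope indices i < j the intersection is x = (a_i − a_j) / (j − i). Reading off the sorted break points: {-7, -4, 6}.
Verification: at each break x_0, at least two indices attain the minimum of min_i(a_i + i · x_0).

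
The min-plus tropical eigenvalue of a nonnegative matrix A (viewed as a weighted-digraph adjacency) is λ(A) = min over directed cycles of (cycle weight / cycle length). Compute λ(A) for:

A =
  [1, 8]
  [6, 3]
λ(A) = 1

Enumerate directed cycles and compute their means (weight / length). Sample:
  cycle 0 → 0: weight = 1, length = 1, mean = 1/1 ≈ 1.000
  cycle 1 → 1: weight = 3, length = 1, mean = 3/1 ≈ 3.000
  cycle 0 → 1 → 0: weight = 14, length = 2, mean = 14/2 ≈ 7.000
  cycle 1 → 0 → 1: weight = 14, length = 2, mean = 14/2 ≈ 7.000
Minimum mean = 1.000, attained e.g. along the cycle 0 → 0 with weight 1 and length 1. So λ(A) = 1/1 = 1.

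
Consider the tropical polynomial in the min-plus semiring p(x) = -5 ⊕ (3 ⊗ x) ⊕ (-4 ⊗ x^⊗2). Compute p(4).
p(4) = -5

A tropical monomial a ⊗ x^⊗i evaluates to a + i · x. Evaluating each term at x = 4:
  Term 0 contributes -5 + 0 · 4 = -5
  Term 1 contributes 3 + 1 · 4 = 7
  Term 2 contributes -4 + 2 · 4 = 4
p(4) = ⊕ of these = min[-5, 7, 4] = -5.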